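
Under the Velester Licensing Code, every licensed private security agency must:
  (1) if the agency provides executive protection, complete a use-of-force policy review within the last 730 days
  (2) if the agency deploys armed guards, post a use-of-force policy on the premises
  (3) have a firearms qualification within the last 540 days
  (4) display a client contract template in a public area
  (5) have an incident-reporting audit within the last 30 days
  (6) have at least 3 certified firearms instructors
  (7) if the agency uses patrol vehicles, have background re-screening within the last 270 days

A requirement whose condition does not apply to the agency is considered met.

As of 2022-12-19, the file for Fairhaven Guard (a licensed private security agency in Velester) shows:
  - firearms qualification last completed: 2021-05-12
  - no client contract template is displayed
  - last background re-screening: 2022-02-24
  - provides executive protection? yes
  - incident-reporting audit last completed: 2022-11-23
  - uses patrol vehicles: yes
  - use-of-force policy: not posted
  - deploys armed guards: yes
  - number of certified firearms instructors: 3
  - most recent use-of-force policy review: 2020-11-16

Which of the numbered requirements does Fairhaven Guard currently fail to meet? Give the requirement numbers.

1, 2, 3, 4, 7

1. condition 'provides executive protection' holds; use-of-force policy review 763 days ago vs limit 730 → not met
2. condition 'deploys armed guards' holds; use-of-force policy absent → not met
3. firearms qualification 586 days ago vs limit 540 → not met
4. client contract template absent → not met
5. incident-reporting audit 26 days ago vs limit 30 → met
6. certified firearms instructors 3 ≥ 3 → met
7. condition 'uses patrol vehicles' holds; background re-screening 298 days ago vs limit 270 → not met
Not met: 1, 2, 3, 4, 7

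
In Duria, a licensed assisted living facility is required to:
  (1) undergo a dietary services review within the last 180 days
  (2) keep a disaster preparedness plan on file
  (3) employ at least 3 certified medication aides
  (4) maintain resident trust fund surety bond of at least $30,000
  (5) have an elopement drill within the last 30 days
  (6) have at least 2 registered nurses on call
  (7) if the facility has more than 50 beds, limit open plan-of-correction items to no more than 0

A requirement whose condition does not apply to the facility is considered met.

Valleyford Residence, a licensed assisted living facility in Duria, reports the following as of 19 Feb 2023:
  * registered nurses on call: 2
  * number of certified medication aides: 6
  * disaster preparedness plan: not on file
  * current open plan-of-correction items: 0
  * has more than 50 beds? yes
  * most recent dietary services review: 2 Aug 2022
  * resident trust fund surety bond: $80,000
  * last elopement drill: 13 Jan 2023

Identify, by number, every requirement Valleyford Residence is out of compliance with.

1, 2, 5

1. dietary services review 201 days ago vs limit 180 → not met
2. disaster preparedness plan absent → not met
3. certified medication aides 6 ≥ 3 → met
4. resident trust fund surety bond $80,000 ≥ $30,000 → met
5. elopement drill 37 days ago vs limit 30 → not met
6. registered nurses on call 2 ≥ 2 → met
7. condition 'has more than 50 beds' holds; open plan-of-correction items 0 ≤ 0 → met
Not met: 1, 2, 5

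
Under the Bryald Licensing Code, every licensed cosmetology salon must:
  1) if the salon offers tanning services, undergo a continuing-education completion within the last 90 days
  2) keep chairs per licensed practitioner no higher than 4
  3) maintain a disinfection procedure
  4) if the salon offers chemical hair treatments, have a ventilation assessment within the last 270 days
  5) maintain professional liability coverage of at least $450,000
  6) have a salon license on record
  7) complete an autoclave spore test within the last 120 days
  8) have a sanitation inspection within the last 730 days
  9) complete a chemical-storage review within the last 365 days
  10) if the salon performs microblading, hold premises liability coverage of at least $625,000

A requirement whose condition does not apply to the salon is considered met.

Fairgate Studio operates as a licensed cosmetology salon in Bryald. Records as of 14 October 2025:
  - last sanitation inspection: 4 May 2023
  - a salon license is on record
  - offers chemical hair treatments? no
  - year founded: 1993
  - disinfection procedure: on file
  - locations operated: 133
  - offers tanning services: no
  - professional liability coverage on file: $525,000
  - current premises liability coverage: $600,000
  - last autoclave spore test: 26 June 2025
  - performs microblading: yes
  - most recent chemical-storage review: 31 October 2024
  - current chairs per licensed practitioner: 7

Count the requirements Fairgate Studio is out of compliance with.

1. condition 'offers tanning services' does not hold → requirement n/a → met
2. chairs per licensed practitioner 7 > 4 → not met
3. disinfection procedure present → met
4. condition 'offers chemical hair treatments' does not hold → requirement n/a → met
5. professional liability coverage $525,000 ≥ $450,000 → met
6. salon license present → met
7. autoclave spore test 110 days ago vs limit 120 → met
8. sanitation inspection 894 days ago vs limit 730 → not met
9. chemical-storage review 348 days ago vs limit 365 → met
10. condition 'performs microblading' holds; premises liability coverage $600,000 < $625,000 → not met
Not met: 3 of 10

3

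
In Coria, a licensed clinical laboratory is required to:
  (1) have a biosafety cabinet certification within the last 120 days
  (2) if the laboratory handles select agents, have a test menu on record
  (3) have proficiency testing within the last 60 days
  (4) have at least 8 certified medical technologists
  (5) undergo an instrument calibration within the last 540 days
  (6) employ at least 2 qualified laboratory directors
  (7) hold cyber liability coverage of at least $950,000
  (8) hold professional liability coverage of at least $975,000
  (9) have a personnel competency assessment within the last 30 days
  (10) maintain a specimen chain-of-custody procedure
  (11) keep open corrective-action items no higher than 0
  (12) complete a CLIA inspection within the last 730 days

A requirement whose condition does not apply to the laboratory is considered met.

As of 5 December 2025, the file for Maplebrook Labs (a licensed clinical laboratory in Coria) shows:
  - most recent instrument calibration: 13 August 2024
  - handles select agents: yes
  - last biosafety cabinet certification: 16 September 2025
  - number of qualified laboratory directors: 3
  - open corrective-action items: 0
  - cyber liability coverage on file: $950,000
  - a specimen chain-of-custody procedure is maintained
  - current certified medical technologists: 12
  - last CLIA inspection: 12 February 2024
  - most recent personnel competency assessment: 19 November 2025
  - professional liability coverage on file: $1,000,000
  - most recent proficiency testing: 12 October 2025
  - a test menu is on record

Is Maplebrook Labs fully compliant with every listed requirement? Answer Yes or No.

Yes

1. biosafety cabinet certification 80 days ago vs limit 120 → met
2. condition 'handles select agents' holds; test menu present → met
3. proficiency testing 54 days ago vs limit 60 → met
4. certified medical technologists 12 ≥ 8 → met
5. instrument calibration 479 days ago vs limit 540 → met
6. qualified laboratory directors 3 ≥ 2 → met
7. cyber liability coverage $950,000 ≥ $950,000 → met
8. professional liability coverage $1,000,000 ≥ $975,000 → met
9. personnel competency assessment 16 days ago vs limit 30 → met
10. specimen chain-of-custody procedure present → met
11. open corrective-action items 0 ≤ 0 → met
12. CLIA inspection 662 days ago vs limit 730 → met
All met.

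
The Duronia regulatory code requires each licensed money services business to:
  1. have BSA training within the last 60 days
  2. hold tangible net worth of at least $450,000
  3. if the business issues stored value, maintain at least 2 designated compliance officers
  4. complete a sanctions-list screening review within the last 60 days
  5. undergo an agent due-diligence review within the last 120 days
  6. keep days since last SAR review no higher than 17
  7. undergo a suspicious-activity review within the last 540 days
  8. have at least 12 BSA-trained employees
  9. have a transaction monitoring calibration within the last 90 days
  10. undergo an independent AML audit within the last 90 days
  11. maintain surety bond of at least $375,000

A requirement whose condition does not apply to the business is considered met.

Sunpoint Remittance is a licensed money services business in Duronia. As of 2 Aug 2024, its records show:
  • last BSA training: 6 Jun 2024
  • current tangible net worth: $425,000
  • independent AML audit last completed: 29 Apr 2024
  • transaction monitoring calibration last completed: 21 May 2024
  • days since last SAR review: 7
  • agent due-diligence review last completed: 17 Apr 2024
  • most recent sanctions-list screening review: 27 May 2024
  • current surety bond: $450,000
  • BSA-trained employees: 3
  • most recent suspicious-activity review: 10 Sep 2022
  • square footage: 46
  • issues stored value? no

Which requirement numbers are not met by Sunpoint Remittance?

2, 4, 7, 8, 10

1. BSA training 57 days ago vs limit 60 → met
2. tangible net worth $425,000 < $450,000 → not met
3. condition 'issues stored value' does not hold → requirement n/a → met
4. sanctions-list screening review 67 days ago vs limit 60 → not met
5. agent due-diligence review 107 days ago vs limit 120 → met
6. days since last SAR review 7 ≤ 17 → met
7. suspicious-activity review 692 days ago vs limit 540 → not met
8. BSA-trained employees 3 < 12 → not met
9. transaction monitoring calibration 73 days ago vs limit 90 → met
10. independent AML audit 95 days ago vs limit 90 → not met
11. surety bond $450,000 ≥ $375,000 → met
Not met: 2, 4, 7, 8, 10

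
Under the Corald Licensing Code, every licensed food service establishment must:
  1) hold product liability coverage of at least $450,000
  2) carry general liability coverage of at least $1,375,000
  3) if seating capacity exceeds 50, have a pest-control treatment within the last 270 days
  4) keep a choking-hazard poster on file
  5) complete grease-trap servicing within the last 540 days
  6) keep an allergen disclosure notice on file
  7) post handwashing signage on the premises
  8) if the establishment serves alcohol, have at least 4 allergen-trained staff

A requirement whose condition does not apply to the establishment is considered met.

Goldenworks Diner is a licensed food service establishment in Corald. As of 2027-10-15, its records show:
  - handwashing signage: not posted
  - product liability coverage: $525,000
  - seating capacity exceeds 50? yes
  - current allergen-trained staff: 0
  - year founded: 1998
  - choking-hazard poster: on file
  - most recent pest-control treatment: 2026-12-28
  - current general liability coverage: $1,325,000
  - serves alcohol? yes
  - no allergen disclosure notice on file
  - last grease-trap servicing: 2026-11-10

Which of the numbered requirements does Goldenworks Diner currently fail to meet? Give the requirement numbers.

1. product liability coverage $525,000 ≥ $450,000 → met
2. general liability coverage $1,325,000 < $1,375,000 → not met
3. condition 'seating capacity exceeds 50' holds; pest-control treatment 291 days ago vs limit 270 → not met
4. choking-hazard poster present → met
5. grease-trap servicing 339 days ago vs limit 540 → met
6. allergen disclosure notice absent → not met
7. handwashing signage absent → not met
8. condition 'serves alcohol' holds; allergen-trained staff 0 < 4 → not met
Not met: 2, 3, 6, 7, 8

2, 3, 6, 7, 8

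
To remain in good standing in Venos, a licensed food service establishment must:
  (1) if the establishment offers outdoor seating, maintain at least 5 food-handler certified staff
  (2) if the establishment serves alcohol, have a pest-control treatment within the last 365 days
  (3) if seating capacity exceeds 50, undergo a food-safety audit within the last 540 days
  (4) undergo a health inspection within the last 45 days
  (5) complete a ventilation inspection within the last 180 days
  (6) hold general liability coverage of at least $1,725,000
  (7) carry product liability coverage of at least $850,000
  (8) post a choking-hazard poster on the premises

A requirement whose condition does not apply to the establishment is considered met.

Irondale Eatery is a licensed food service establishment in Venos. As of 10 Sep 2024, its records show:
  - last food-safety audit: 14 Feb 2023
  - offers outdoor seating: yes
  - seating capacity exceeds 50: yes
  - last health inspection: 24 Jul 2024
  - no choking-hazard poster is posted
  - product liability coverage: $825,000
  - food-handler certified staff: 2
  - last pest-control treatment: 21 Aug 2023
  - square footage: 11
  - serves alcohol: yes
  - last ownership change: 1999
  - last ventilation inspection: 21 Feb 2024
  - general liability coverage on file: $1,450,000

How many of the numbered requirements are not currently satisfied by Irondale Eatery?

8

1. condition 'offers outdoor seating' holds; food-handler certified staff 2 < 5 → not met
2. condition 'serves alcohol' holds; pest-control treatment 386 days ago vs limit 365 → not met
3. condition 'seating capacity exceeds 50' holds; food-safety audit 574 days ago vs limit 540 → not met
4. health inspection 48 days ago vs limit 45 → not met
5. ventilation inspection 202 days ago vs limit 180 → not met
6. general liability coverage $1,450,000 < $1,725,000 → not met
7. product liability coverage $825,000 < $850,000 → not met
8. choking-hazard poster absent → not met
Not met: 8 of 8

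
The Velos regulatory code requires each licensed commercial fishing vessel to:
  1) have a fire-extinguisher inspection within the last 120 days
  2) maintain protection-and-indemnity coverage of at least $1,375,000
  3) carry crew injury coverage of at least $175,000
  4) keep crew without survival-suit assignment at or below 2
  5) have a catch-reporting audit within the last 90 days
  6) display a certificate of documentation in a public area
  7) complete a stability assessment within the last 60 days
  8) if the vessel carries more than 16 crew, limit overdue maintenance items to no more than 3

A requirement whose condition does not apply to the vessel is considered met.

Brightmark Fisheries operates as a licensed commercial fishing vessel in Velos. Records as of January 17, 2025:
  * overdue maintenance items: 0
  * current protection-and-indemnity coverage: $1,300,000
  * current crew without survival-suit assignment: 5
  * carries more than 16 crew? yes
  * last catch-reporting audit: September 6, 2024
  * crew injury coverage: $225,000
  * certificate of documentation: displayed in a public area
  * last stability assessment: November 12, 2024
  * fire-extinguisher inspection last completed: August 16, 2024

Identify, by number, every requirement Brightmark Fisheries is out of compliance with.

1, 2, 4, 5, 7

1. fire-extinguisher inspection 154 days ago vs limit 120 → not met
2. protection-and-indemnity coverage $1,300,000 < $1,375,000 → not met
3. crew injury coverage $225,000 ≥ $175,000 → met
4. crew without survival-suit assignment 5 > 2 → not met
5. catch-reporting audit 133 days ago vs limit 90 → not met
6. certificate of documentation present → met
7. stability assessment 66 days ago vs limit 60 → not met
8. condition 'carries more than 16 crew' holds; overdue maintenance items 0 ≤ 3 → met
Not met: 1, 2, 4, 5, 7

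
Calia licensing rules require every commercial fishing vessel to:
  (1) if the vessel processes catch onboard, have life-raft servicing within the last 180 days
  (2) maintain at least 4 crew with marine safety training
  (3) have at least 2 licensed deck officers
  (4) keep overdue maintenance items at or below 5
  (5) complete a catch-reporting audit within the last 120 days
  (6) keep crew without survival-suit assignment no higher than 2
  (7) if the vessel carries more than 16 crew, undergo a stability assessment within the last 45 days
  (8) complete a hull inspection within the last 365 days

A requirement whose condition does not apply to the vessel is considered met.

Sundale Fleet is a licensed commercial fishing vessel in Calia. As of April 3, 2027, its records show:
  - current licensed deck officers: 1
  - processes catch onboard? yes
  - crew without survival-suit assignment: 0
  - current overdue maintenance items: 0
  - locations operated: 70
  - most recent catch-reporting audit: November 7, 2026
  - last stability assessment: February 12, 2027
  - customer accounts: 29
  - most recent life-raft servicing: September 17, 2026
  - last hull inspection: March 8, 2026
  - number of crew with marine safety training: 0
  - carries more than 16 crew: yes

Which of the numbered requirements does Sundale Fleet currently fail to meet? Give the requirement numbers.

1. condition 'processes catch onboard' holds; life-raft servicing 198 days ago vs limit 180 → not met
2. crew with marine safety training 0 < 4 → not met
3. licensed deck officers 1 < 2 → not met
4. overdue maintenance items 0 ≤ 5 → met
5. catch-reporting audit 147 days ago vs limit 120 → not met
6. crew without survival-suit assignment 0 ≤ 2 → met
7. condition 'carries more than 16 crew' holds; stability assessment 50 days ago vs limit 45 → not met
8. hull inspection 391 days ago vs limit 365 → not met
Not met: 1, 2, 3, 5, 7, 8

1, 2, 3, 5, 7, 8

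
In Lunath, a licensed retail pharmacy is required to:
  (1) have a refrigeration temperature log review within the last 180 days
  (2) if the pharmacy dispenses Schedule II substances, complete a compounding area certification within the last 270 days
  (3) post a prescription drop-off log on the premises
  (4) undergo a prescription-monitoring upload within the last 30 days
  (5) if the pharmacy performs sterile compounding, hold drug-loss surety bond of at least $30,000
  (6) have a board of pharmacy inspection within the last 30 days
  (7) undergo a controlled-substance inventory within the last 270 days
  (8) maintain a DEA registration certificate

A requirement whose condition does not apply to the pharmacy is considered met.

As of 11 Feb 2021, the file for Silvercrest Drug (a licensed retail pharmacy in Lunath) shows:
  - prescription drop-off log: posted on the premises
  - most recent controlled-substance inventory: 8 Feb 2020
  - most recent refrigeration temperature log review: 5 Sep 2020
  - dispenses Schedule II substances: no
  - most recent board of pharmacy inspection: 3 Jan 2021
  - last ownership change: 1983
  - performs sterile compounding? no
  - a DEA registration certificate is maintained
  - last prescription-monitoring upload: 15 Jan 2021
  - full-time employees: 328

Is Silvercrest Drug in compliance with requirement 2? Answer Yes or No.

2. condition 'dispenses Schedule II substances' does not hold → requirement n/a → met

Yes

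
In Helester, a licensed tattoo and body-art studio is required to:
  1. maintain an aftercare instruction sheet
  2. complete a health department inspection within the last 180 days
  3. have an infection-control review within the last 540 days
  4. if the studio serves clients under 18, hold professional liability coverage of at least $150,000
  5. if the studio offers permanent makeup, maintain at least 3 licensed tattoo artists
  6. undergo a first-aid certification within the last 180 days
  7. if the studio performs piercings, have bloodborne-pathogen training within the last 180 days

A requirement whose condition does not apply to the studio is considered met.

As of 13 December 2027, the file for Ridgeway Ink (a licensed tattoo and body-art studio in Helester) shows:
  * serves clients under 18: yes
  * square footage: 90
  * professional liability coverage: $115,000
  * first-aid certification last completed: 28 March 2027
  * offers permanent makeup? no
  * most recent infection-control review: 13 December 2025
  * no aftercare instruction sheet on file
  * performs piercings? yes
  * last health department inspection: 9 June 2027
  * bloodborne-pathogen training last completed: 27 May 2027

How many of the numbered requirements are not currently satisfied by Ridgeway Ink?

6

1. aftercare instruction sheet absent → not met
2. health department inspection 187 days ago vs limit 180 → not met
3. infection-control review 730 days ago vs limit 540 → not met
4. condition 'serves clients under 18' holds; professional liability coverage $115,000 < $150,000 → not met
5. condition 'offers permanent makeup' does not hold → requirement n/a → met
6. first-aid certification 260 days ago vs limit 180 → not met
7. condition 'performs piercings' holds; bloodborne-pathogen training 200 days ago vs limit 180 → not met
Not met: 6 of 7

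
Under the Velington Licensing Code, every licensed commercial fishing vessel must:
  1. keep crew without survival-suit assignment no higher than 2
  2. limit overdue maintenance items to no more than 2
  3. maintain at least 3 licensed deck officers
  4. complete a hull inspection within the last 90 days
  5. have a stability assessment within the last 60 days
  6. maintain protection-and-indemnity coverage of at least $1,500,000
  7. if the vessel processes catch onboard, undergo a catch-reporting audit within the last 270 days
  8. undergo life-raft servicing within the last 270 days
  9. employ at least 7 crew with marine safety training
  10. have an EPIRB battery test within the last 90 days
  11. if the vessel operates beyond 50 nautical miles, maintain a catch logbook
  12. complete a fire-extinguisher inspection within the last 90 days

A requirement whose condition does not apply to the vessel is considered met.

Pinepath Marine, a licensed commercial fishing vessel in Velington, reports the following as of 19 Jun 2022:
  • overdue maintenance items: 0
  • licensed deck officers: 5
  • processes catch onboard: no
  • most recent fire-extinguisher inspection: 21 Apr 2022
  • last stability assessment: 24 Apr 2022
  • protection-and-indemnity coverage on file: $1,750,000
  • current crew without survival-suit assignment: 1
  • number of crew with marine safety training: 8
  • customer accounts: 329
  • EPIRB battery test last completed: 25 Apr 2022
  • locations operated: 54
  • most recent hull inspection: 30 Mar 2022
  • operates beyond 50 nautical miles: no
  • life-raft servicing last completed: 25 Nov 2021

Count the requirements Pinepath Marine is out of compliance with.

0

1. crew without survival-suit assignment 1 ≤ 2 → met
2. overdue maintenance items 0 ≤ 2 → met
3. licensed deck officers 5 ≥ 3 → met
4. hull inspection 81 days ago vs limit 90 → met
5. stability assessment 56 days ago vs limit 60 → met
6. protection-and-indemnity coverage $1,750,000 ≥ $1,500,000 → met
7. condition 'processes catch onboard' does not hold → requirement n/a → met
8. life-raft servicing 206 days ago vs limit 270 → met
9. crew with marine safety training 8 ≥ 7 → met
10. EPIRB battery test 55 days ago vs limit 90 → met
11. condition 'operates beyond 50 nautical miles' does not hold → requirement n/a → met
12. fire-extinguisher inspection 59 days ago vs limit 90 → met
Not met: 0 of 12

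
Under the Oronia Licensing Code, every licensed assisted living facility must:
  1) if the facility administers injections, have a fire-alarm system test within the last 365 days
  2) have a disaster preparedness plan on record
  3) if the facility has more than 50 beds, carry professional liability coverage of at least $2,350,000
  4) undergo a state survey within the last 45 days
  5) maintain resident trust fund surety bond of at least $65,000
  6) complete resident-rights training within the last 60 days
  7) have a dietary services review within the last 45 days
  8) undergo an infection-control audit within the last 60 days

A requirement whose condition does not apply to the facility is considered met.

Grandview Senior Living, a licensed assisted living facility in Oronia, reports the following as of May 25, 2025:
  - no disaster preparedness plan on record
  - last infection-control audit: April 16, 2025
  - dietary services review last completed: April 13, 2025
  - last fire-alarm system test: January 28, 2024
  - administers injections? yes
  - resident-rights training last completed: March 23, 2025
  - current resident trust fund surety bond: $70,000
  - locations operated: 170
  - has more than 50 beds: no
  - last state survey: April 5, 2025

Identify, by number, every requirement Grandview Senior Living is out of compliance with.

1, 2, 4, 6

1. condition 'administers injections' holds; fire-alarm system test 483 days ago vs limit 365 → not met
2. disaster preparedness plan absent → not met
3. condition 'has more than 50 beds' does not hold → requirement n/a → met
4. state survey 50 days ago vs limit 45 → not met
5. resident trust fund surety bond $70,000 ≥ $65,000 → met
6. resident-rights training 63 days ago vs limit 60 → not met
7. dietary services review 42 days ago vs limit 45 → met
8. infection-control audit 39 days ago vs limit 60 → met
Not met: 1, 2, 4, 6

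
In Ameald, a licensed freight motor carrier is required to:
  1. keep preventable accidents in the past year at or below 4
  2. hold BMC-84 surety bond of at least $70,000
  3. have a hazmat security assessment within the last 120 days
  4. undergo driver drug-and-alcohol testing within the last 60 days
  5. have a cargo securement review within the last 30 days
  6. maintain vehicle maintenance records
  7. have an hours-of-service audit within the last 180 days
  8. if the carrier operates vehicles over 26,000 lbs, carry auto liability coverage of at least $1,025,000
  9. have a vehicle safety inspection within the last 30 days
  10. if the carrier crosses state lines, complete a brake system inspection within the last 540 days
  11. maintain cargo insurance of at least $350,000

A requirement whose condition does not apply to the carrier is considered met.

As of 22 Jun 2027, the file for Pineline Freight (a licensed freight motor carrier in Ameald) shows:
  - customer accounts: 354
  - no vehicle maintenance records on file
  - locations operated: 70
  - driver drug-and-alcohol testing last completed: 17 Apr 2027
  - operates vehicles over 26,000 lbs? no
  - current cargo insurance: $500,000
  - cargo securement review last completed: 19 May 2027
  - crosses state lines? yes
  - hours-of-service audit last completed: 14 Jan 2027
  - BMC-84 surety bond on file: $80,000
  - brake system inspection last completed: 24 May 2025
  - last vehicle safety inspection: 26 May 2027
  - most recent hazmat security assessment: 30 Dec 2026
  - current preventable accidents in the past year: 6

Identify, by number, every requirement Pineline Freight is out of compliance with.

1. preventable accidents in the past year 6 > 4 → not met
2. BMC-84 surety bond $80,000 ≥ $70,000 → met
3. hazmat security assessment 174 days ago vs limit 120 → not met
4. driver drug-and-alcohol testing 66 days ago vs limit 60 → not met
5. cargo securement review 34 days ago vs limit 30 → not met
6. vehicle maintenance records absent → not met
7. hours-of-service audit 159 days ago vs limit 180 → met
8. condition 'operates vehicles over 26,000 lbs' does not hold → requirement n/a → met
9. vehicle safety inspection 27 days ago vs limit 30 → met
10. condition 'crosses state lines' holds; brake system inspection 759 days ago vs limit 540 → not met
11. cargo insurance $500,000 ≥ $350,000 → met
Not met: 1, 3, 4, 5, 6, 10

1, 3, 4, 5, 6, 10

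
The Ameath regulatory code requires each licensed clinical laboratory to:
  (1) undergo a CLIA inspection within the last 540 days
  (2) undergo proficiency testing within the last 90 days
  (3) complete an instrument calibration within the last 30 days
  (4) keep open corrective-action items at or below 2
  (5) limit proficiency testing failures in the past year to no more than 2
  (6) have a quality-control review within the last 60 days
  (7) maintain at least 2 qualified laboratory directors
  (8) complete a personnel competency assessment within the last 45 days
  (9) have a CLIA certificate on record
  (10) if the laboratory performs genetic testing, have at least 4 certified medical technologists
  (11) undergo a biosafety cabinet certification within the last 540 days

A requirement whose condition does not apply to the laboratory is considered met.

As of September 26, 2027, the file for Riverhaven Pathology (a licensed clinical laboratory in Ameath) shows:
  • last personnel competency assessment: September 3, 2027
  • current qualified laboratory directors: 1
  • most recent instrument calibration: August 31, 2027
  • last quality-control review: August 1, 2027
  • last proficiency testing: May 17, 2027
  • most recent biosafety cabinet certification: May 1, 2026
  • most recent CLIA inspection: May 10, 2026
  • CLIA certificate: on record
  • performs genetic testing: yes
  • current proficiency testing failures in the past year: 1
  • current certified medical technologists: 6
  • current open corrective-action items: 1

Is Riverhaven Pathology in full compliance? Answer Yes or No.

1. CLIA inspection 504 days ago vs limit 540 → met
2. proficiency testing 132 days ago vs limit 90 → not met
3. instrument calibration 26 days ago vs limit 30 → met
4. open corrective-action items 1 ≤ 2 → met
5. proficiency testing failures in the past year 1 ≤ 2 → met
6. quality-control review 56 days ago vs limit 60 → met
7. qualified laboratory directors 1 < 2 → not met
8. personnel competency assessment 23 days ago vs limit 45 → met
9. CLIA certificate present → met
10. condition 'performs genetic testing' holds; certified medical technologists 6 ≥ 4 → met
11. biosafety cabinet certification 513 days ago vs limit 540 → met
Not met: 2, 7

No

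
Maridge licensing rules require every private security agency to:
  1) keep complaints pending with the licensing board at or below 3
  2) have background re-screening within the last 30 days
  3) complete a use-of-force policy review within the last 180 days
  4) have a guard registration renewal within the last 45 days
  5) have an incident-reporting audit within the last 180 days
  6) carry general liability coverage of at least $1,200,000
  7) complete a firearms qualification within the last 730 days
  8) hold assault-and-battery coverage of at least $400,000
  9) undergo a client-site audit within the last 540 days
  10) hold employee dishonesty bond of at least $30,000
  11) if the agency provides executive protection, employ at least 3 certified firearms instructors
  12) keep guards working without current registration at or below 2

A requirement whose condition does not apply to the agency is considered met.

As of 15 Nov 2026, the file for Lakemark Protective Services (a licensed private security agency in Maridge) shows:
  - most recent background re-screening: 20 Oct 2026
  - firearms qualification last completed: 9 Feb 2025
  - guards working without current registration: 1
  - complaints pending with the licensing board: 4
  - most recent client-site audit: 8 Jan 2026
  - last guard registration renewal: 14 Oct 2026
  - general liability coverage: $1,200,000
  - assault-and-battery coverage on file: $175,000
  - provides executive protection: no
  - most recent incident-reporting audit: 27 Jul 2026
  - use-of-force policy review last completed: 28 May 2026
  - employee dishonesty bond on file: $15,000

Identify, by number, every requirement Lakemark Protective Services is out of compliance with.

1, 8, 10

1. complaints pending with the licensing board 4 > 3 → not met
2. background re-screening 26 days ago vs limit 30 → met
3. use-of-force policy review 171 days ago vs limit 180 → met
4. guard registration renewal 32 days ago vs limit 45 → met
5. incident-reporting audit 111 days ago vs limit 180 → met
6. general liability coverage $1,200,000 ≥ $1,200,000 → met
7. firearms qualification 644 days ago vs limit 730 → met
8. assault-and-battery coverage $175,000 < $400,000 → not met
9. client-site audit 311 days ago vs limit 540 → met
10. employee dishonesty bond $15,000 < $30,000 → not met
11. condition 'provides executive protection' does not hold → requirement n/a → met
12. guards working without current registration 1 ≤ 2 → met
Not met: 1, 8, 10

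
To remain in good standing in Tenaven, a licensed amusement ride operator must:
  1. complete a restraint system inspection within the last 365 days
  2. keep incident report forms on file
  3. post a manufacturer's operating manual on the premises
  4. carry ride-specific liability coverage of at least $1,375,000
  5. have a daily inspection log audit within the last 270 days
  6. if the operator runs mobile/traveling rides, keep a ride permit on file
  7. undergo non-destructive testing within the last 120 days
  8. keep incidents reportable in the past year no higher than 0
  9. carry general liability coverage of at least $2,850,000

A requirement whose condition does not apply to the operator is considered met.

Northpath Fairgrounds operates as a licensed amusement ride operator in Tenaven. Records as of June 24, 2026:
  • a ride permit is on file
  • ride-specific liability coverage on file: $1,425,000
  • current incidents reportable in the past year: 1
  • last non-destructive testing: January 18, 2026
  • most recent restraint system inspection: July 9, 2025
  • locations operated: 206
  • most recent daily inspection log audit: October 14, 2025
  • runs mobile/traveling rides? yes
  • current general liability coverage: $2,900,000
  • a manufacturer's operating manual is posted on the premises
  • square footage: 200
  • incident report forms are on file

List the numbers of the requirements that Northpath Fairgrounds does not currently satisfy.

1. restraint system inspection 350 days ago vs limit 365 → met
2. incident report forms present → met
3. manufacturer's operating manual present → met
4. ride-specific liability coverage $1,425,000 ≥ $1,375,000 → met
5. daily inspection log audit 253 days ago vs limit 270 → met
6. condition 'runs mobile/traveling rides' holds; ride permit present → met
7. non-destructive testing 157 days ago vs limit 120 → not met
8. incidents reportable in the past year 1 > 0 → not met
9. general liability coverage $2,900,000 ≥ $2,850,000 → met
Not met: 7, 8

7, 8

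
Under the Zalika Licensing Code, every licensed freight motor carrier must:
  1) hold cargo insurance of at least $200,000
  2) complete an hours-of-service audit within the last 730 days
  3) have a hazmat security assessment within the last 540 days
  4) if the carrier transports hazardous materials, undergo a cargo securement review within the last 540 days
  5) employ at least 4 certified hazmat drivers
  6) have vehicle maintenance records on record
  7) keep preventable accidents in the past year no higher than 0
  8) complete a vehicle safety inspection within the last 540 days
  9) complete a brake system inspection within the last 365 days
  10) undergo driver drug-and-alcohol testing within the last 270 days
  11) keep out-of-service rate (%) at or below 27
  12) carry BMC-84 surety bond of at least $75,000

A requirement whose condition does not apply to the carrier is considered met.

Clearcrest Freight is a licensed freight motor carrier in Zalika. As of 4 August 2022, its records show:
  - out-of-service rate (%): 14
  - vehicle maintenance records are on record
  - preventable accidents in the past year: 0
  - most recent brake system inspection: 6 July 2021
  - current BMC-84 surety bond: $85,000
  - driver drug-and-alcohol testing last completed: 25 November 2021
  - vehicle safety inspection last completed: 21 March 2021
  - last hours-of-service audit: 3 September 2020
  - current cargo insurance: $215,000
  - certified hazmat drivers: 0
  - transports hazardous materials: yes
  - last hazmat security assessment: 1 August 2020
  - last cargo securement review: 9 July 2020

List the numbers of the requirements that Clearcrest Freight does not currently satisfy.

1. cargo insurance $215,000 ≥ $200,000 → met
2. hours-of-service audit 700 days ago vs limit 730 → met
3. hazmat security assessment 733 days ago vs limit 540 → not met
4. condition 'transports hazardous materials' holds; cargo securement review 756 days ago vs limit 540 → not met
5. certified hazmat drivers 0 < 4 → not met
6. vehicle maintenance records present → met
7. preventable accidents in the past year 0 ≤ 0 → met
8. vehicle safety inspection 501 days ago vs limit 540 → met
9. brake system inspection 394 days ago vs limit 365 → not met
10. driver drug-and-alcohol testing 252 days ago vs limit 270 → met
11. out-of-service rate (%) 14 ≤ 27 → met
12. BMC-84 surety bond $85,000 ≥ $75,000 → met
Not met: 3, 4, 5, 9

3, 4, 5, 9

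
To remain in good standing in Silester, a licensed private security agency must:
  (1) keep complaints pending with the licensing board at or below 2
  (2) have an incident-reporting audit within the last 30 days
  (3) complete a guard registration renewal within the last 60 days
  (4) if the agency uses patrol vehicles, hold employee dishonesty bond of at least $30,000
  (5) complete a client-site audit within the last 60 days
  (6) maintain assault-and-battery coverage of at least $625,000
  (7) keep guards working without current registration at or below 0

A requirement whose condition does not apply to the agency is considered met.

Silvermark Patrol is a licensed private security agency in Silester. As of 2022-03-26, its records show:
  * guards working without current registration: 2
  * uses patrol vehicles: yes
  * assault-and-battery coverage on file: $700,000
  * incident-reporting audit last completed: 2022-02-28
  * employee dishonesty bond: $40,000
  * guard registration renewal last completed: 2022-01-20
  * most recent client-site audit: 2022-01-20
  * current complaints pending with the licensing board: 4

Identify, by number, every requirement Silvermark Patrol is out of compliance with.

1. complaints pending with the licensing board 4 > 2 → not met
2. incident-reporting audit 26 days ago vs limit 30 → met
3. guard registration renewal 65 days ago vs limit 60 → not met
4. condition 'uses patrol vehicles' holds; employee dishonesty bond $40,000 ≥ $30,000 → met
5. client-site audit 65 days ago vs limit 60 → not met
6. assault-and-battery coverage $700,000 ≥ $625,000 → met
7. guards working without current registration 2 > 0 → not met
Not met: 1, 3, 5, 7

1, 3, 5, 7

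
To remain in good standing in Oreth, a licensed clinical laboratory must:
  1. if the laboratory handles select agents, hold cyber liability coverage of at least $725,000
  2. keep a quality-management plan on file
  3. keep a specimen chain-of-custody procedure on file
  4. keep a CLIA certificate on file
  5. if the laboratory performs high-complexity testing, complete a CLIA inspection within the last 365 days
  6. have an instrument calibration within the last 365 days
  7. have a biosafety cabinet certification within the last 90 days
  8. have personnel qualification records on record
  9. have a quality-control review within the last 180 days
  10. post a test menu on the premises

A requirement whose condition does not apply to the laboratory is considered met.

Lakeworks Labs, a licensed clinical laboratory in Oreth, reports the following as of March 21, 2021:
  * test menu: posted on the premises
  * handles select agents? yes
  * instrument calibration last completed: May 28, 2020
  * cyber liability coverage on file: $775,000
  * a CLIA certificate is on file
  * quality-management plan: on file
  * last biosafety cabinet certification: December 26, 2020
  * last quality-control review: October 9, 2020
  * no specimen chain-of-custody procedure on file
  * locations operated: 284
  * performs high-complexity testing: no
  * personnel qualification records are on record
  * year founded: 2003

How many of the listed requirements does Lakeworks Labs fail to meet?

1. condition 'handles select agents' holds; cyber liability coverage $775,000 ≥ $725,000 → met
2. quality-management plan present → met
3. specimen chain-of-custody procedure absent → not met
4. CLIA certificate present → met
5. condition 'performs high-complexity testing' does not hold → requirement n/a → met
6. instrument calibration 297 days ago vs limit 365 → met
7. biosafety cabinet certification 85 days ago vs limit 90 → met
8. personnel qualification records present → met
9. quality-control review 163 days ago vs limit 180 → met
10. test menu present → met
Not met: 1 of 10

1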